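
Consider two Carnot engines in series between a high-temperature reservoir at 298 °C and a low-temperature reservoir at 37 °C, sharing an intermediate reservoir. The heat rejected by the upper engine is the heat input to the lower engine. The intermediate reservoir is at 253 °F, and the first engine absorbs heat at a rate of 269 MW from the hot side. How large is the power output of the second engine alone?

T_H = 298 °C → 298 + 273.15 = 571.15 K.
T_C = 37 °C → 37 + 273.15 = 310.15 K.
T_m = 253 °F → (253 − 32) × 5/9 = 122.78 °C = 395.93 K.
Heat entering the second stage: Q_m = Q_H·(T_m/T_H) = 269 × 395.93/571.15 = 186 MW.
Second-stage efficiency η₂ = 1 − T_C/T_m = 1 − 310.15/395.93 = 0.2167, so W₂ = η₂·Q_m = 40.4 MW.

Ẇ₂ ≈ 40.4 MW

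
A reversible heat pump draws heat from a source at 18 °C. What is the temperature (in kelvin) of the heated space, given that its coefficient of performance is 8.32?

T_H ≈ 331 K

T_C = 18 °C → 18 + 273.15 = 291.15 K.
COP_HP = T_H/(T_H − T_C) ⇒ T_H = T_C·COP_HP/(COP_HP − 1) = 291.15 × 8.32/(8.32 − 1) = 331 K.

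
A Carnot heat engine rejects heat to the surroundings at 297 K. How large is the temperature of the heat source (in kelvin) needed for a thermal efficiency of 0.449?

T_H ≈ 539.0 K

From η = 1 − T_C/T_H, solving for T_H gives T_H = T_C/(1 − η) = 297.00/(1 − 0.449) = 539.0 K.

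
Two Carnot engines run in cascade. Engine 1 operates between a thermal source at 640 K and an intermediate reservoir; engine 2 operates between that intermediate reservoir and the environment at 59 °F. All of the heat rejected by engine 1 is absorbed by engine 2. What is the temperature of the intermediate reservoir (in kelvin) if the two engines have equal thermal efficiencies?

T_C = 59 °F → (59 − 32) × 5/9 = 15.00 °C = 288.15 K.
Equal efficiencies require 1 − T_m/T_H = 1 − T_C/T_m, i.e. T_m/T_H = T_C/T_m, so T_m = √(T_H·T_C) = √(640.00 × 288.15) = 429 K.

T_m ≈ 429 K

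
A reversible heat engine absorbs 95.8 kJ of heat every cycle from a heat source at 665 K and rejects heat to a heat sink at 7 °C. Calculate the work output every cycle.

W ≈ 55.4 kJ

T_C = 7 °C → 7 + 273.15 = 280.15 K.
For a reversible engine, η = 1 − T_C/T_H = 1 − 280.15/665.00 = 0.5787.
W = η·Q_H = 0.5787 × 95.8 = 55.4 kJ.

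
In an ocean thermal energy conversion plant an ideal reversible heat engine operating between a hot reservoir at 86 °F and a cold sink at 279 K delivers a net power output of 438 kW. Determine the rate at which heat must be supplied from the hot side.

T_H = 86 °F → (86 − 32) × 5/9 = 30.00 °C = 303.15 K.
The Carnot efficiency is η = 1 − T_C/T_H = 1 − 279.00/303.15 = 0.0797.
Q_H = W/η = 438/0.0797 = 5500 kW.

Q̇_H ≈ 5500 kW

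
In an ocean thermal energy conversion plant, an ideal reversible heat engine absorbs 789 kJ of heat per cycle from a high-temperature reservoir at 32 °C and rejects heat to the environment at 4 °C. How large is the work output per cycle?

T_H = 32 °C → 32 + 273.15 = 305.15 K.
T_C = 4 °C → 4 + 273.15 = 277.15 K.
Carnot efficiency: η = 1 − T_C/T_H = 1 − 277.15/305.15 = 0.0918.
W = η·Q_H = 0.0918 × 789 = 72.4 kJ.

W ≈ 72.4 kJ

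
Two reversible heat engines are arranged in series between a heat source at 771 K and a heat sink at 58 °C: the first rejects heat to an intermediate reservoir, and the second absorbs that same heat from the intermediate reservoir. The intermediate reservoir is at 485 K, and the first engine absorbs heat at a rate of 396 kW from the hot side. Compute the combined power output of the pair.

Ẇ_total ≈ 225.9 kW

T_C = 58 °C → 58 + 273.15 = 331.15 K.
Two reversible stages in series are equivalent to a single Carnot engine between T_H and T_C, so η_total = 1 − T_C/T_H = 1 − 331.15/771.00 = 0.5705.
W_total = η_total · Q_H = 0.5705 × 396 = 225.9 kW.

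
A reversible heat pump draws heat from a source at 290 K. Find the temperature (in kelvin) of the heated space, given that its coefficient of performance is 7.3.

T_H ≈ 336 K

COP_HP = T_H/(T_H − T_C) ⇒ T_H = T_C·COP_HP/(COP_HP − 1) = 290.00 × 7.3/(7.3 − 1) = 336 K.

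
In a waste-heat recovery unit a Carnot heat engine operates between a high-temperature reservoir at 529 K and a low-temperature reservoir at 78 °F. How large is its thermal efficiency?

η ≈ 0.435

T_C = 78 °F → (78 − 32) × 5/9 = 25.56 °C = 298.71 K.
Since the cycle is reversible, η = 1 − T_C/T_H = 1 − 298.71/529.00 = 0.435.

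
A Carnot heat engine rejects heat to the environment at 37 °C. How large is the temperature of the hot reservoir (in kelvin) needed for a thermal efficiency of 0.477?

T_H ≈ 593.0 K

T_C = 37 °C → 37 + 273.15 = 310.15 K.
From η = 1 − T_C/T_H, solving for T_H gives T_H = T_C/(1 − η) = 310.15/(1 − 0.477) = 593.0 K.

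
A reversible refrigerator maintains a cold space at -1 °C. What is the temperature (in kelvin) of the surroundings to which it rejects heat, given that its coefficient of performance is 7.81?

T_H ≈ 307 K

T_C = -1 °C → -1 + 273.15 = 272.15 K.
COP_R = T_C/(T_H − T_C) ⇒ T_H = T_C·(1 + 1/COP_R) = 272.15 × (1 + 1/7.81) = 307 K.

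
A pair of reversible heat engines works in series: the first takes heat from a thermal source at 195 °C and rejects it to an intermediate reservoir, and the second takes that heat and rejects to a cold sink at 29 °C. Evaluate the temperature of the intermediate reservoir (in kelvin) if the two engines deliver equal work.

T_m ≈ 385 K

T_H = 195 °C → 195 + 273.15 = 468.15 K.
T_C = 29 °C → 29 + 273.15 = 302.15 K.
For reversible stages Q_m = Q_H·(T_m/T_H). Setting W₁ = Q_H(1 − T_m/T_H) equal to W₂ = Q_m(1 − T_C/T_m) = Q_H·(T_m − T_C)/T_H gives T_H − T_m = T_m − T_C, so T_m = (T_H + T_C)/2 = (468.15 + 302.15)/2 = 385 K.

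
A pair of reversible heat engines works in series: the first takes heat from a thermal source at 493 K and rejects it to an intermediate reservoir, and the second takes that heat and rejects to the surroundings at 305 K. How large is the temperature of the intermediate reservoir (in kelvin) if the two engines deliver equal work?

T_m ≈ 399.0 K

For reversible stages Q_m = Q_H·(T_m/T_H). Setting W₁ = Q_H(1 − T_m/T_H) equal to W₂ = Q_m(1 − T_C/T_m) = Q_H·(T_m − T_C)/T_H gives T_H − T_m = T_m − T_C, so T_m = (T_H + T_C)/2 = (493.00 + 305.00)/2 = 399.0 K.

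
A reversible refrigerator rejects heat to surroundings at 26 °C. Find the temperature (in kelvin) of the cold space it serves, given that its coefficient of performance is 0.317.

T_C ≈ 72.0 K

T_H = 26 °C → 26 + 273.15 = 299.15 K.
COP_R = T_C/(T_H − T_C) ⇒ T_C = T_H·COP_R/(1 + COP_R) = 299.15 × 0.317/(1 + 0.317) = 72.0 K.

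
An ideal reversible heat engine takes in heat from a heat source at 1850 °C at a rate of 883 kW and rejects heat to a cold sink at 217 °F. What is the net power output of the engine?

Ẇ ≈ 727 kW

T_H = 1850 °C → 1850 + 273.15 = 2123.15 K.
T_C = 217 °F → (217 − 32) × 5/9 = 102.78 °C = 375.93 K.
Since the cycle is reversible, η = 1 − T_C/T_H = 1 − 375.93/2123.15 = 0.8229.
W = η·Q_H = 0.8229 × 883 = 727 kW.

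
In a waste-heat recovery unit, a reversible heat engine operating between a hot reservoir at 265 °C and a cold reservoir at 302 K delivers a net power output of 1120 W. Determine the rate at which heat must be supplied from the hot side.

Q̇_H ≈ 2552 W

T_H = 265 °C → 265 + 273.15 = 538.15 K.
η_rev = 1 − T_C/T_H = 1 − 302.00/538.15 = 0.4388.
Q_H = W/η = 1120/0.4388 = 2552 W.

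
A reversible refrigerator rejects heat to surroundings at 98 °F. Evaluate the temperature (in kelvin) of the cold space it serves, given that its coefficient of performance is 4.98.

T_H = 98 °F → (98 − 32) × 5/9 = 36.67 °C = 309.82 K.
COP_R = T_C/(T_H − T_C) ⇒ T_C = T_H·COP_R/(1 + COP_R) = 309.82 × 4.98/(1 + 4.98) = 258 K.

T_C ≈ 258 K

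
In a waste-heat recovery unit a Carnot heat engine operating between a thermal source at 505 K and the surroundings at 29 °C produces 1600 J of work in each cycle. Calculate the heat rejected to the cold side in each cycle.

Q_C ≈ 2380 J

T_C = 29 °C → 29 + 273.15 = 302.15 K.
η_rev = 1 − T_C/T_H = 1 − 302.15/505.00 = 0.4017.
Since Q_C/Q_H = T_C/T_H and Q_H = W/η, Q_C = W·T_C/(T_H − T_C) = 1600 × 302.15/202.85 = 2380 J.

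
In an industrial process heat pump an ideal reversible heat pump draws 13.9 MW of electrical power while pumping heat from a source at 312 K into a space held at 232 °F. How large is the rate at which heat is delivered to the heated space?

T_H = 232 °F → (232 − 32) × 5/9 = 111.11 °C = 384.26 K.
For a reversible heat pump, COP_HP = T_H/(T_H − T_C) = 384.26/72.26 = 5.3177.
Q_H = COP_HP · W = 5.3177 × 13.9 = 73.92 MW.

Q̇_H ≈ 73.92 MW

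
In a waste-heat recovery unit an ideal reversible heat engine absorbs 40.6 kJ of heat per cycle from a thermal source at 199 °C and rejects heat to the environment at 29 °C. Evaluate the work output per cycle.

W ≈ 14.6 kJ

T_H = 199 °C → 199 + 273.15 = 472.15 K.
T_C = 29 °C → 29 + 273.15 = 302.15 K.
Since the cycle is reversible, η = 1 − T_C/T_H = 1 − 302.15/472.15 = 0.3601.
W = η·Q_H = 0.3601 × 40.6 = 14.6 kJ.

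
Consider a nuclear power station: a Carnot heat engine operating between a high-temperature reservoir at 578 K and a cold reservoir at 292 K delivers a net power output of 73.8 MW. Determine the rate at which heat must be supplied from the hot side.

Since the cycle is reversible, η = 1 − T_C/T_H = 1 − 292.00/578.00 = 0.4948.
Q_H = W/η = 73.8/0.4948 = 149 MW.

Q̇_H ≈ 149 MW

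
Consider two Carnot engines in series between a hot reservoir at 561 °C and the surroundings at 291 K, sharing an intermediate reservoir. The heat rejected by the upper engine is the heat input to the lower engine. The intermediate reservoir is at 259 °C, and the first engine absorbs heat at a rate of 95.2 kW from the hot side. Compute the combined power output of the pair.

T_H = 561 °C → 561 + 273.15 = 834.15 K.
Two reversible stages in series are equivalent to a single Carnot engine between T_H and T_C, so η_total = 1 − T_C/T_H = 1 − 291.00/834.15 = 0.6511.
W_total = η_total · Q_H = 0.6511 × 95.2 = 62.0 kW.

Ẇ_total ≈ 62.0 kW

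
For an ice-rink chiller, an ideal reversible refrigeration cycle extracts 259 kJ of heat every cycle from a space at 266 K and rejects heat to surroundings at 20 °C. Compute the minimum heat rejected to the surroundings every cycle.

T_H = 20 °C → 20 + 273.15 = 293.15 K.
For a reversible cycle Q_H/Q_C = T_H/T_C, so Q_H = Q_C·T_H/T_C = 259 × 293.15/266.00 = 285.4 kJ.

Q_H ≈ 285.4 kJ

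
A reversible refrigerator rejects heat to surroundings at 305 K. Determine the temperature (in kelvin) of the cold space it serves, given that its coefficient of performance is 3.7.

COP_R = T_C/(T_H − T_C) ⇒ T_C = T_H·COP_R/(1 + COP_R) = 305.00 × 3.7/(1 + 3.7) = 240.1 K.

T_C ≈ 240.1 K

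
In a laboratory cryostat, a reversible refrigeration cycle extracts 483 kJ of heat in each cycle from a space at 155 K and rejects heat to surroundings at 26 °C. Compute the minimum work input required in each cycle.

W_in ≈ 449 kJ

T_H = 26 °C → 26 + 273.15 = 299.15 K.
Carnot COP: COP_R = T_C/(T_H − T_C) = 155.00/144.15 = 1.0753.
W = Q_C/COP_R = 483/1.0753 = 449 kJ.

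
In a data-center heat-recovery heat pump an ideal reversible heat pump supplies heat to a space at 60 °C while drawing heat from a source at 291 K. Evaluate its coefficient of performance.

COP_HP ≈ 7.904

T_H = 60 °C → 60 + 273.15 = 333.15 K.
For a reversible heat pump, COP_HP = T_H/(T_H − T_C) = 333.15/(333.15 − 291.00) = 7.904.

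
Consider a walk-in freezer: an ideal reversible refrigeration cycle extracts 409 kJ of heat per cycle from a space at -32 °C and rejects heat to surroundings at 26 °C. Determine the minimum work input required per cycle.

W_in ≈ 98.4 kJ

T_H = 26 °C → 26 + 273.15 = 299.15 K.
T_C = -32 °C → -32 + 273.15 = 241.15 K.
COP_R = T_C/(T_H − T_C) = 241.15/58.00 = 4.1578.
W = Q_C/COP_R = 409/4.1578 = 98.4 kJ.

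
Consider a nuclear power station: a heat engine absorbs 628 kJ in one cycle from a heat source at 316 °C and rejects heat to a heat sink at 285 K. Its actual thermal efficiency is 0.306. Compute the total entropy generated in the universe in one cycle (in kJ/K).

ΔS_univ ≈ 0.4633 kJ/K

T_H = 316 °C → 316 + 273.15 = 589.15 K.
W = η·Q_H = 0.306 × 628 = 192.2 kJ, so Q_C = Q_H − W = 435.8 kJ.
The hot reservoir loses entropy Q_H/T_H = 628/589.15 = 1.066 kJ/K; the cold reservoir gains Q_C/T_C = 435.8/285.00 = 1.529 kJ/K.
ΔS_univ = −Q_H/T_H + Q_C/T_C = 0.4633 kJ/K (> 0, since η = 0.306 < η_Carnot = 0.516).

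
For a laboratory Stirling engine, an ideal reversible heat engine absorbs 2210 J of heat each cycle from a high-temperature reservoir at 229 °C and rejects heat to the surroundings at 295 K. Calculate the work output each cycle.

W ≈ 912 J

T_H = 229 °C → 229 + 273.15 = 502.15 K.
Carnot efficiency: η = 1 − T_C/T_H = 1 − 295.00/502.15 = 0.4125.
W = η·Q_H = 0.4125 × 2210 = 912 J.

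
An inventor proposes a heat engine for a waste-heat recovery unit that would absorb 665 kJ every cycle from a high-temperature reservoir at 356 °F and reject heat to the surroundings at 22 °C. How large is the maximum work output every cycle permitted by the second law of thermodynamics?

W_max ≈ 232 kJ

T_H = 356 °F → (356 − 32) × 5/9 = 180.00 °C = 453.15 K.
T_C = 22 °C → 22 + 273.15 = 295.15 K.
No engine can exceed the Carnot limit: η_max = 1 − T_C/T_H = 1 − 295.15/453.15 = 0.3487.
W_max = η_max · Q_H = 0.3487 × 665 = 232 kJ.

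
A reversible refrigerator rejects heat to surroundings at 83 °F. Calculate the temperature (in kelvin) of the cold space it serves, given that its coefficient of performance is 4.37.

T_C ≈ 245.3 K

T_H = 83 °F → (83 − 32) × 5/9 = 28.33 °C = 301.48 K.
COP_R = T_C/(T_H − T_C) ⇒ T_C = T_H·COP_R/(1 + COP_R) = 301.48 × 4.37/(1 + 4.37) = 245.3 K.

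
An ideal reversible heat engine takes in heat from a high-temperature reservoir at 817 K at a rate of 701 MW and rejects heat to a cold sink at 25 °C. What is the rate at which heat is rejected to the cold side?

T_C = 25 °C → 25 + 273.15 = 298.15 K.
The Carnot efficiency is η = 1 − T_C/T_H = 1 − 298.15/817.00 = 0.6351.
For a reversible cycle Q_C/Q_H = T_C/T_H, so Q_C = 701 × 298.15/817.00 = 255.8 MW.

Q̇_C ≈ 255.8 MW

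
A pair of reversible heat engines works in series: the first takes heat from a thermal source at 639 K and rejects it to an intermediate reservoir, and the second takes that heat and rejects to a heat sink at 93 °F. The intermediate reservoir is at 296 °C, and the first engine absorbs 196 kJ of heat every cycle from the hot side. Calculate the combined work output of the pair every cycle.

W_total ≈ 102 kJ

T_C = 93 °F → (93 − 32) × 5/9 = 33.89 °C = 307.04 K.
Two reversible stages in series are equivalent to a single Carnot engine between T_H and T_C, so η_total = 1 − T_C/T_H = 1 − 307.04/639.00 = 0.5195.
W_total = η_total · Q_H = 0.5195 × 196 = 102 kJ.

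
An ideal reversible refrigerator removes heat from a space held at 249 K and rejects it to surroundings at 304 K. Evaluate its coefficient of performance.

COP_R ≈ 4.53

Carnot COP: COP_R = T_C/(T_H − T_C) = 249.00/(304.00 − 249.00) = 4.53.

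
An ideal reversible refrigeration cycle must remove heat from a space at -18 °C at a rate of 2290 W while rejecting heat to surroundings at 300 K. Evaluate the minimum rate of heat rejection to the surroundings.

Q̇_H ≈ 2690 W

T_C = -18 °C → -18 + 273.15 = 255.15 K.
For a reversible cycle Q_H/Q_C = T_H/T_C, so Q_H = Q_C·T_H/T_C = 2290 × 300.00/255.15 = 2690 W.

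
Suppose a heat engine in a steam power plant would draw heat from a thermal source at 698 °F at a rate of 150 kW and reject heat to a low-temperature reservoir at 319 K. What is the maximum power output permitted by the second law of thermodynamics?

T_H = 698 °F → (698 − 32) × 5/9 = 370.00 °C = 643.15 K.
By the Carnot theorem, η_max = 1 − T_C/T_H = 1 − 319.00/643.15 = 0.5040.
W_max = η_max · Q_H = 0.5040 × 150 = 75.6 kW.

Ẇ_max ≈ 75.6 kW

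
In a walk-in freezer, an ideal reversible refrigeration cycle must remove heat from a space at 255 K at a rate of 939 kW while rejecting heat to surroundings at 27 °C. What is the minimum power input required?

T_H = 27 °C → 27 + 273.15 = 300.15 K.
Carnot COP: COP_R = T_C/(T_H − T_C) = 255.00/45.15 = 5.6478.
W = Q_C/COP_R = 939/5.6478 = 166 kW.

Ẇ_in ≈ 166 kW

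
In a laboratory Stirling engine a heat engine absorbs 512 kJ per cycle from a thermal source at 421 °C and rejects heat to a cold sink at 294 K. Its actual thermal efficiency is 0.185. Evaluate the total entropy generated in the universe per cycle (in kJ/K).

T_H = 421 °C → 421 + 273.15 = 694.15 K.
W = η·Q_H = 0.185 × 512 = 94.72 kJ, so Q_C = Q_H − W = 417.3 kJ.
Entropy balance on the reservoirs: −Q_H/T_H = -0.7376 kJ/K, +Q_C/T_C = 1.419 kJ/K.
ΔS_univ = −Q_H/T_H + Q_C/T_C = 0.6817 kJ/K (> 0, since η = 0.185 < η_Carnot = 0.576).

ΔS_univ ≈ 0.6817 kJ/K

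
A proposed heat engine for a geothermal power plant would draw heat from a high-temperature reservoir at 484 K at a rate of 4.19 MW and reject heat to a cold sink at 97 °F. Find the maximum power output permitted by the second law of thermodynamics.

T_C = 97 °F → (97 − 32) × 5/9 = 36.11 °C = 309.26 K.
No engine can exceed the Carnot limit: η_max = 1 − T_C/T_H = 1 − 309.26/484.00 = 0.3610.
W_max = η_max · Q_H = 0.3610 × 4.19 = 1.513 MW.

Ẇ_max ≈ 1.513 MW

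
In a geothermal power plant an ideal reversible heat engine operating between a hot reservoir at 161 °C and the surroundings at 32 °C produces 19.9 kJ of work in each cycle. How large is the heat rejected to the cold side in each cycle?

Q_C ≈ 47.1 kJ

T_H = 161 °C → 161 + 273.15 = 434.15 K.
T_C = 32 °C → 32 + 273.15 = 305.15 K.
η_rev = 1 − T_C/T_H = 1 − 305.15/434.15 = 0.2971.
Since Q_C/Q_H = T_C/T_H and Q_H = W/η, Q_C = W·T_C/(T_H − T_C) = 19.9 × 305.15/129.00 = 47.1 kJ.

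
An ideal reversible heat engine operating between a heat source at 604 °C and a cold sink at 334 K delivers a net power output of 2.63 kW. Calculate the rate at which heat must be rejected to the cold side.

Q̇_C ≈ 1.62 kW

T_H = 604 °C → 604 + 273.15 = 877.15 K.
The Carnot efficiency is η = 1 − T_C/T_H = 1 − 334.00/877.15 = 0.6192.
Since Q_C/Q_H = T_C/T_H and Q_H = W/η, Q_C = W·T_C/(T_H − T_C) = 2.63 × 334.00/543.15 = 1.62 kW.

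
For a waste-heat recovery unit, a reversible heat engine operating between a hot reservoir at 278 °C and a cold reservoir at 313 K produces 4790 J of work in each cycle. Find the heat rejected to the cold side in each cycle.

Q_C ≈ 6300 J

T_H = 278 °C → 278 + 273.15 = 551.15 K.
Carnot efficiency: η = 1 − T_C/T_H = 1 − 313.00/551.15 = 0.4321.
Since Q_C/Q_H = T_C/T_H and Q_H = W/η, Q_C = W·T_C/(T_H − T_C) = 4790 × 313.00/238.15 = 6300 J.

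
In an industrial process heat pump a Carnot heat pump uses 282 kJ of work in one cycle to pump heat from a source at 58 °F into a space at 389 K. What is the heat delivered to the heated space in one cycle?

T_C = 58 °F → (58 − 32) × 5/9 = 14.44 °C = 287.59 K.
Reversible heating COP: COP_HP = T_H/(T_H − T_C) = 389.00/101.41 = 3.8361.
Q_H = COP_HP · W = 3.8361 × 282 = 1080 kJ.

Q_H ≈ 1080 kJ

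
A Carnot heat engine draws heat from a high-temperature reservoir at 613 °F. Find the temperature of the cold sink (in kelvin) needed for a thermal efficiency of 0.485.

T_C ≈ 306.9 K

T_H = 613 °F → (613 − 32) × 5/9 = 322.78 °C = 595.93 K.
From η = 1 − T_C/T_H, T_C = T_H·(1 − η) = 595.93 × (1 − 0.485) = 306.9 K.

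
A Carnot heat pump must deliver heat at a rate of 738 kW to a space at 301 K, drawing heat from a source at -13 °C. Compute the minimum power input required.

Ẇ_in ≈ 100 kW

T_C = -13 °C → -13 + 273.15 = 260.15 K.
COP_HP = T_H/(T_H − T_C) = 301.00/40.85 = 7.3684.
W = Q_H/COP_HP = 738/7.3684 = 100 kW.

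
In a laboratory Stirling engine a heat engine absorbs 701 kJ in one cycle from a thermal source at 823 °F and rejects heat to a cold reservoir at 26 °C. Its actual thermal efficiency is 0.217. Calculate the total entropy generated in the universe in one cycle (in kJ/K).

ΔS_univ ≈ 0.851 kJ/K

T_H = 823 °F → (823 − 32) × 5/9 = 439.44 °C = 712.59 K.
T_C = 26 °C → 26 + 273.15 = 299.15 K.
W = η·Q_H = 0.217 × 701 = 152.1 kJ, so Q_C = Q_H − W = 548.9 kJ.
Reservoir entropy changes: ΔS_H = −Q_H/T_H = −701/712.59 = -0.9837 kJ/K and ΔS_C = +Q_C/T_C = 548.9/299.15 = 1.835 kJ/K.
ΔS_univ = −Q_H/T_H + Q_C/T_C = 0.851 kJ/K (> 0, since η = 0.217 < η_Carnot = 0.580).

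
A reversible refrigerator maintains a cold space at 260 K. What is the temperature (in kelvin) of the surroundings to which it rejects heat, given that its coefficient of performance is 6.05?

COP_R = T_C/(T_H − T_C) ⇒ T_H = T_C·(1 + 1/COP_R) = 260.00 × (1 + 1/6.05) = 303 K.

T_H ≈ 303 K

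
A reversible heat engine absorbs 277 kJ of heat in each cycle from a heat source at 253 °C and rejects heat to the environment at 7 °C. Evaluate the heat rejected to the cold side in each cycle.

T_H = 253 °C → 253 + 273.15 = 526.15 K.
T_C = 7 °C → 7 + 273.15 = 280.15 K.
η_rev = 1 − T_C/T_H = 1 − 280.15/526.15 = 0.4675.
For a reversible cycle Q_C/Q_H = T_C/T_H, so Q_C = 277 × 280.15/526.15 = 147 kJ.

Q_C ≈ 147 kJ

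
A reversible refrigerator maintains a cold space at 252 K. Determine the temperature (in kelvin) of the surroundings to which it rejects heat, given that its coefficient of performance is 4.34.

COP_R = T_C/(T_H − T_C) ⇒ T_H = T_C·(1 + 1/COP_R) = 252.00 × (1 + 1/4.34) = 310 K.

T_H ≈ 310 K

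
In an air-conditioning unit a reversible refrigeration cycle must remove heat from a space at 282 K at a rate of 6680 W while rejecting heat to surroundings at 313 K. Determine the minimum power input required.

COP_R = T_C/(T_H − T_C) = 282.00/31.00 = 9.0968.
W = Q_C/COP_R = 6680/9.0968 = 734.3 W.

Ẇ_in ≈ 734.3 W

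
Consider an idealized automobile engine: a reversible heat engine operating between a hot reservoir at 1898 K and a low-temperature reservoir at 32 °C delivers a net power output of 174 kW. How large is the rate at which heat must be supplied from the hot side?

T_C = 32 °C → 32 + 273.15 = 305.15 K.
Carnot efficiency: η = 1 − T_C/T_H = 1 − 305.15/1898.00 = 0.8392.
Q_H = W/η = 174/0.8392 = 207 kW.

Q̇_H ≈ 207 kW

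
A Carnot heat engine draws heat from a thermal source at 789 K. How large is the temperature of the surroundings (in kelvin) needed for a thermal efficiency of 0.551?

From η = 1 − T_C/T_H, T_C = T_H·(1 − η) = 789.00 × (1 − 0.551) = 354 K.

T_C ≈ 354 K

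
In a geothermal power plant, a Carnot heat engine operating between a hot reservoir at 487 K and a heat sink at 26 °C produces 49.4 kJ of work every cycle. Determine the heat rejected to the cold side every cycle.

T_C = 26 °C → 26 + 273.15 = 299.15 K.
Carnot efficiency: η = 1 − T_C/T_H = 1 − 299.15/487.00 = 0.3857.
Since Q_C/Q_H = T_C/T_H and Q_H = W/η, Q_C = W·T_C/(T_H − T_C) = 49.4 × 299.15/187.85 = 78.67 kJ.

Q_C ≈ 78.67 kJ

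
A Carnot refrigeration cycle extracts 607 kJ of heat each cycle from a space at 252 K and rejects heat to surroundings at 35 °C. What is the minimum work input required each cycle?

W_in ≈ 135.3 kJ

T_H = 35 °C → 35 + 273.15 = 308.15 K.
The reversible coefficient of performance is COP_R = T_C/(T_H − T_C) = 252.00/56.15 = 4.4880.
W = Q_C/COP_R = 607/4.4880 = 135.3 kJ.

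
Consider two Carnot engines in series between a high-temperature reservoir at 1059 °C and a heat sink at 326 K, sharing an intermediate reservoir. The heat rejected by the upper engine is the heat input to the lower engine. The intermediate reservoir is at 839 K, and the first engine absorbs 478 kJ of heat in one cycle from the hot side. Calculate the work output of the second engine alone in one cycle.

T_H = 1059 °C → 1059 + 273.15 = 1332.15 K.
Heat entering the second stage: Q_m = Q_H·(T_m/T_H) = 478 × 839.00/1332.15 = 301.0 kJ.
Second-stage efficiency η₂ = 1 − T_C/T_m = 1 − 326.00/839.00 = 0.6114, so W₂ = η₂·Q_m = 184.1 kJ.

W₂ ≈ 184.1 kJ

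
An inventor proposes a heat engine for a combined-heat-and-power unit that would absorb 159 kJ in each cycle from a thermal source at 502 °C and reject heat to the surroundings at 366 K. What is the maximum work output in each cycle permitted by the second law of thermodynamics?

W_max ≈ 83.93 kJ

T_H = 502 °C → 502 + 273.15 = 775.15 K.
By the Carnot theorem, η_max = 1 − T_C/T_H = 1 − 366.00/775.15 = 0.5278.
W_max = η_max · Q_H = 0.5278 × 159 = 83.93 kJ.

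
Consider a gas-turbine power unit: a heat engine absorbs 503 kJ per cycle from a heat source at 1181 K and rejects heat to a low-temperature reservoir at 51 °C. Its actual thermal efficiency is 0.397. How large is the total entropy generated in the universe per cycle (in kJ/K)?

ΔS_univ ≈ 0.5098 kJ/K

T_C = 51 °C → 51 + 273.15 = 324.15 K.
W = η·Q_H = 0.397 × 503 = 199.7 kJ, so Q_C = Q_H − W = 303.3 kJ.
The hot reservoir loses entropy Q_H/T_H = 503/1181.00 = 0.4259 kJ/K; the cold reservoir gains Q_C/T_C = 303.3/324.15 = 0.9357 kJ/K.
ΔS_univ = −Q_H/T_H + Q_C/T_C = 0.5098 kJ/K (> 0, since η = 0.397 < η_Carnot = 0.726).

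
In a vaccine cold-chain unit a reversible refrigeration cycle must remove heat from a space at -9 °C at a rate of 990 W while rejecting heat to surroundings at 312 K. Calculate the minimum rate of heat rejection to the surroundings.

Q̇_H ≈ 1170 W

T_C = -9 °C → -9 + 273.15 = 264.15 K.
For a reversible cycle Q_H/Q_C = T_H/T_C, so Q_H = Q_C·T_H/T_C = 990 × 312.00/264.15 = 1170 W.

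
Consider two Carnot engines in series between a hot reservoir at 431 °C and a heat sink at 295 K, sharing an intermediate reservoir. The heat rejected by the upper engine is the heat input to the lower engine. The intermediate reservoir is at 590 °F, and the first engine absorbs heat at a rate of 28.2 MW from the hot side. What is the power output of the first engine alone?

Ẇ₁ ≈ 4.846 MW

T_H = 431 °C → 431 + 273.15 = 704.15 K.
T_m = 590 °F → (590 − 32) × 5/9 = 310.00 °C = 583.15 K.
First-stage efficiency η₁ = 1 − T_m/T_H = 1 − 583.15/704.15 = 0.1718.
W₁ = η₁·Q_H = 0.1718 × 28.2 = 4.846 MW.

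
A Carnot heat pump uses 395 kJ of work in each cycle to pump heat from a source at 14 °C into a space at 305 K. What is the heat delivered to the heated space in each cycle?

Q_H ≈ 6749 kJ

T_C = 14 °C → 14 + 273.15 = 287.15 K.
Reversible heating COP: COP_HP = T_H/(T_H − T_C) = 305.00/17.85 = 17.0868.
Q_H = COP_HP · W = 17.0868 × 395 = 6749 kJ.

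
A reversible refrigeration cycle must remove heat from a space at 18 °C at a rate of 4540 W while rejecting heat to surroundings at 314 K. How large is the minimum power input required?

Ẇ_in ≈ 356 W

T_C = 18 °C → 18 + 273.15 = 291.15 K.
Carnot COP: COP_R = T_C/(T_H − T_C) = 291.15/22.85 = 12.7418.
W = Q_C/COP_R = 4540/12.7418 = 356 W.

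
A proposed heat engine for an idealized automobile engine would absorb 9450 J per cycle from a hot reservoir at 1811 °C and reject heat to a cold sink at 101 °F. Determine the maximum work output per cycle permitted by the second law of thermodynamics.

W_max ≈ 8040 J

T_H = 1811 °C → 1811 + 273.15 = 2084.15 K.
T_C = 101 °F → (101 − 32) × 5/9 = 38.33 °C = 311.48 K.
The upper bound on efficiency is η_max = 1 − T_C/T_H = 1 − 311.48/2084.15 = 0.8505.
W_max = η_max · Q_H = 0.8505 × 9450 = 8040 J.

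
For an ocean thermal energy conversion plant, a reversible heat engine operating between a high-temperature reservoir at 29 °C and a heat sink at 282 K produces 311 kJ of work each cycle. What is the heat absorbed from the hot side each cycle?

T_H = 29 °C → 29 + 273.15 = 302.15 K.
η_rev = 1 − T_C/T_H = 1 − 282.00/302.15 = 0.0667.
Q_H = W/η = 311/0.0667 = 4660 kJ.

Q_H ≈ 4660 kJ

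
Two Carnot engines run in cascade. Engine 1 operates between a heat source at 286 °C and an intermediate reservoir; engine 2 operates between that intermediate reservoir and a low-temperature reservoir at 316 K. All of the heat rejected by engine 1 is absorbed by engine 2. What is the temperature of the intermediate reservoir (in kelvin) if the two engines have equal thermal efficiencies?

T_m ≈ 420 K

T_H = 286 °C → 286 + 273.15 = 559.15 K.
Equal efficiencies require 1 − T_m/T_H = 1 − T_C/T_m, i.e. T_m/T_H = T_C/T_m, so T_m = √(T_H·T_C) = √(559.15 × 316.00) = 420 K.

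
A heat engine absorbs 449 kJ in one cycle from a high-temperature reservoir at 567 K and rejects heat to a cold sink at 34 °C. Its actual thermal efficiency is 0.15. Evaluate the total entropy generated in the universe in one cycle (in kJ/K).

ΔS_univ ≈ 0.451 kJ/K

T_C = 34 °C → 34 + 273.15 = 307.15 K.
W = η·Q_H = 0.15 × 449 = 67.35 kJ, so Q_C = Q_H − W = 381.6 kJ.
The hot reservoir loses entropy Q_H/T_H = 449/567.00 = 0.7919 kJ/K; the cold reservoir gains Q_C/T_C = 381.6/307.15 = 1.243 kJ/K.
ΔS_univ = −Q_H/T_H + Q_C/T_C = 0.451 kJ/K (> 0, since η = 0.15 < η_Carnot = 0.458).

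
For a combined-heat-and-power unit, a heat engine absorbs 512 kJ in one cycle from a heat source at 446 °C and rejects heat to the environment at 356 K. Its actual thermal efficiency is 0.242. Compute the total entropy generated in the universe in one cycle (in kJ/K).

T_H = 446 °C → 446 + 273.15 = 719.15 K.
W = η·Q_H = 0.242 × 512 = 123.9 kJ, so Q_C = Q_H − W = 388.1 kJ.
Entropy balance on the reservoirs: −Q_H/T_H = -0.7120 kJ/K, +Q_C/T_C = 1.090 kJ/K.
ΔS_univ = −Q_H/T_H + Q_C/T_C = 0.378 kJ/K (> 0, since η = 0.242 < η_Carnot = 0.505).

ΔS_univ ≈ 0.378 kJ/K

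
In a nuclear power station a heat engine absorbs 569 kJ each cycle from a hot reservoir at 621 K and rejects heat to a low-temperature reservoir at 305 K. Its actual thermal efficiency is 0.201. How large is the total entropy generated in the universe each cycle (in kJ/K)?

ΔS_univ ≈ 0.574 kJ/K

W = η·Q_H = 0.201 × 569 = 114.4 kJ, so Q_C = Q_H − W = 454.6 kJ.
The hot reservoir loses entropy Q_H/T_H = 569/621.00 = 0.9163 kJ/K; the cold reservoir gains Q_C/T_C = 454.6/305.00 = 1.491 kJ/K.
ΔS_univ = −Q_H/T_H + Q_C/T_C = 0.574 kJ/K (> 0, since η = 0.201 < η_Carnot = 0.509).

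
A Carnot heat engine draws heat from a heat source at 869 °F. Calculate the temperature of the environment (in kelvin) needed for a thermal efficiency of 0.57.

T_H = 869 °F → (869 − 32) × 5/9 = 465.00 °C = 738.15 K.
From η = 1 − T_C/T_H, T_C = T_H·(1 − η) = 738.15 × (1 − 0.57) = 317.4 K.

T_C ≈ 317.4 K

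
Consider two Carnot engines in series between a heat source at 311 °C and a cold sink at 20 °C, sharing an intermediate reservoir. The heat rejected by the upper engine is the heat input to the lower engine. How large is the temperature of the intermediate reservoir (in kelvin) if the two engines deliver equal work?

T_H = 311 °C → 311 + 273.15 = 584.15 K.
T_C = 20 °C → 20 + 273.15 = 293.15 K.
For reversible stages Q_m = Q_H·(T_m/T_H). Setting W₁ = Q_H(1 − T_m/T_H) equal to W₂ = Q_m(1 − T_C/T_m) = Q_H·(T_m − T_C)/T_H gives T_H − T_m = T_m − T_C, so T_m = (T_H + T_C)/2 = (584.15 + 293.15)/2 = 438.6 K.

T_m ≈ 438.6 K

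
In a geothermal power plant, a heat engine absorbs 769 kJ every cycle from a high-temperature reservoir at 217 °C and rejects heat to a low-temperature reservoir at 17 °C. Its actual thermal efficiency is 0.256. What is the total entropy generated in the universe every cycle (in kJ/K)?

ΔS_univ ≈ 0.4030 kJ/K

T_H = 217 °C → 217 + 273.15 = 490.15 K.
T_C = 17 °C → 17 + 273.15 = 290.15 K.
W = η·Q_H = 0.256 × 769 = 196.9 kJ, so Q_C = Q_H − W = 572.1 kJ.
Reservoir entropy changes: ΔS_H = −Q_H/T_H = −769/490.15 = -1.569 kJ/K and ΔS_C = +Q_C/T_C = 572.1/290.15 = 1.972 kJ/K.
ΔS_univ = −Q_H/T_H + Q_C/T_C = 0.4030 kJ/K (> 0, since η = 0.256 < η_Carnot = 0.408).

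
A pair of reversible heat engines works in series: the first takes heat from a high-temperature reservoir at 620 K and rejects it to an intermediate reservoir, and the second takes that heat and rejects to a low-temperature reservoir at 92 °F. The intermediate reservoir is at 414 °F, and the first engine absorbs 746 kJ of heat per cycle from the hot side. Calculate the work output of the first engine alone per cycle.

W₁ ≈ 162 kJ

T_C = 92 °F → (92 − 32) × 5/9 = 33.33 °C = 306.48 K.
T_m = 414 °F → (414 − 32) × 5/9 = 212.22 °C = 485.37 K.
First-stage efficiency η₁ = 1 − T_m/T_H = 1 − 485.37/620.00 = 0.2171.
W₁ = η₁·Q_H = 0.2171 × 746 = 162 kJ.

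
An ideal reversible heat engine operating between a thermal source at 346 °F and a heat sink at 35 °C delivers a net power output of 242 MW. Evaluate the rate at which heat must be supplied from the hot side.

T_H = 346 °F → (346 − 32) × 5/9 = 174.44 °C = 447.59 K.
T_C = 35 °C → 35 + 273.15 = 308.15 K.
The Carnot efficiency is η = 1 − T_C/T_H = 1 − 308.15/447.59 = 0.3115.
Q_H = W/η = 242/0.3115 = 777 MW.

Q̇_H ≈ 777 MW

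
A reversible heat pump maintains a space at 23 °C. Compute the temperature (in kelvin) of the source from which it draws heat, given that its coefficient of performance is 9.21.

T_H = 23 °C → 23 + 273.15 = 296.15 K.
COP_HP = T_H/(T_H − T_C) ⇒ T_C = T_H·(COP_HP − 1)/COP_HP = 296.15 × (9.21 − 1)/9.21 = 264.0 K.

T_C ≈ 264.0 K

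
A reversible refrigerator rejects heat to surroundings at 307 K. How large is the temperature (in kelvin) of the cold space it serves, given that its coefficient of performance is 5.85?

T_C ≈ 262.2 K

COP_R = T_C/(T_H − T_C) ⇒ T_C = T_H·COP_R/(1 + COP_R) = 307.00 × 5.85/(1 + 5.85) = 262.2 K.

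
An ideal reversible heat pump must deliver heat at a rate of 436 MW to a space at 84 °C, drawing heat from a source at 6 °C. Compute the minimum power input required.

Ẇ_in ≈ 95.22 MW

T_H = 84 °C → 84 + 273.15 = 357.15 K.
T_C = 6 °C → 6 + 273.15 = 279.15 K.
The Carnot heat-pump COP is COP_HP = T_H/(T_H − T_C) = 357.15/78.00 = 4.5788.
W = Q_H/COP_HP = 436/4.5788 = 95.22 MW.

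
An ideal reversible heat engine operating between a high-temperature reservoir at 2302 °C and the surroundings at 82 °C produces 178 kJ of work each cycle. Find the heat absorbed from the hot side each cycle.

T_H = 2302 °C → 2302 + 273.15 = 2575.15 K.
T_C = 82 °C → 82 + 273.15 = 355.15 K.
Carnot efficiency: η = 1 − T_C/T_H = 1 − 355.15/2575.15 = 0.8621.
Q_H = W/η = 178/0.8621 = 206 kJ.

Q_H ≈ 206 kJ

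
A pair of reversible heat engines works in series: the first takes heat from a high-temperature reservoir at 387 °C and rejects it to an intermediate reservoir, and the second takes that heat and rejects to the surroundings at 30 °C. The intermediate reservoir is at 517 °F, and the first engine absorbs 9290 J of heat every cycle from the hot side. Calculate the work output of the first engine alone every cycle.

T_H = 387 °C → 387 + 273.15 = 660.15 K.
T_C = 30 °C → 30 + 273.15 = 303.15 K.
T_m = 517 °F → (517 − 32) × 5/9 = 269.44 °C = 542.59 K.
First-stage efficiency η₁ = 1 − T_m/T_H = 1 − 542.59/660.15 = 0.1781.
W₁ = η₁·Q_H = 0.1781 × 9290 = 1654 J.

W₁ ≈ 1654 J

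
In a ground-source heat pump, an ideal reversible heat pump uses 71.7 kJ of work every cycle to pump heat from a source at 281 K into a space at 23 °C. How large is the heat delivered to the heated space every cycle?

Q_H ≈ 1400 kJ

T_H = 23 °C → 23 + 273.15 = 296.15 K.
COP_HP = T_H/(T_H − T_C) = 296.15/15.15 = 19.5479.
Q_H = COP_HP · W = 19.5479 × 71.7 = 1400 kJ.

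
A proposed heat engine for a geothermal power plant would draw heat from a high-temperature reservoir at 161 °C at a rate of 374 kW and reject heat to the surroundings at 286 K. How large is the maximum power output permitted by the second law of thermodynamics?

Ẇ_max ≈ 128 kW

T_H = 161 °C → 161 + 273.15 = 434.15 K.
No engine can exceed the Carnot limit: η_max = 1 − T_C/T_H = 1 − 286.00/434.15 = 0.3412.
W_max = η_max · Q_H = 0.3412 × 374 = 128 kW.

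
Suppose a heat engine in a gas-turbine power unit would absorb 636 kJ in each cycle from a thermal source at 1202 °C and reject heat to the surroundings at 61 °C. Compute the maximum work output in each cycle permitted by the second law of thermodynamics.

W_max ≈ 492 kJ

T_H = 1202 °C → 1202 + 273.15 = 1475.15 K.
T_C = 61 °C → 61 + 273.15 = 334.15 K.
No engine can exceed the Carnot limit: η_max = 1 − T_C/T_H = 1 − 334.15/1475.15 = 0.7735.
W_max = η_max · Q_H = 0.7735 × 636 = 492 kJ.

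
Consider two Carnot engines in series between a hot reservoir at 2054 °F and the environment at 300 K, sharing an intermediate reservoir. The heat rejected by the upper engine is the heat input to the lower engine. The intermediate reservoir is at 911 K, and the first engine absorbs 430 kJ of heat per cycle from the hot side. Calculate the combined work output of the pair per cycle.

T_H = 2054 °F → (2054 − 32) × 5/9 = 1123.33 °C = 1396.48 K.
Two reversible stages in series are equivalent to a single Carnot engine between T_H and T_C, so η_total = 1 − T_C/T_H = 1 − 300.00/1396.48 = 0.7852.
W_total = η_total · Q_H = 0.7852 × 430 = 338 kJ.

W_total ≈ 338 kJ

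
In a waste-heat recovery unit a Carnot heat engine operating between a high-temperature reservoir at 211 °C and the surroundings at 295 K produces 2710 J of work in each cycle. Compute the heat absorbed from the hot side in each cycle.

Q_H ≈ 6940 J

T_H = 211 °C → 211 + 273.15 = 484.15 K.
The Carnot efficiency is η = 1 − T_C/T_H = 1 − 295.00/484.15 = 0.3907.
Q_H = W/η = 2710/0.3907 = 6940 J.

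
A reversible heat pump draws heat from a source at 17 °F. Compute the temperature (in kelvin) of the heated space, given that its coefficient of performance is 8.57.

T_H ≈ 299.8 K

T_C = 17 °F → (17 − 32) × 5/9 = -8.33 °C = 264.82 K.
COP_HP = T_H/(T_H − T_C) ⇒ T_H = T_C·COP_HP/(COP_HP − 1) = 264.82 × 8.57/(8.57 − 1) = 299.8 K.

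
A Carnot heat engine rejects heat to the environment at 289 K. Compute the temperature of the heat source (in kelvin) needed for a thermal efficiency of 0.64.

T_H ≈ 803 K

From η = 1 − T_C/T_H, solving for T_H gives T_H = T_C/(1 − η) = 289.00/(1 − 0.64) = 803 K.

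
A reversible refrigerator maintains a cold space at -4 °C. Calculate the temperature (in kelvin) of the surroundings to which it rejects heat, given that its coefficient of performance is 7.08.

T_H ≈ 307.2 K

T_C = -4 °C → -4 + 273.15 = 269.15 K.
COP_R = T_C/(T_H − T_C) ⇒ T_H = T_C·(1 + 1/COP_R) = 269.15 × (1 + 1/7.08) = 307.2 K.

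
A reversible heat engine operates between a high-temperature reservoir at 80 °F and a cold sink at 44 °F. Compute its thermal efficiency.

T_H = 80 °F → (80 − 32) × 5/9 = 26.67 °C = 299.82 K.
T_C = 44 °F → (44 − 32) × 5/9 = 6.67 °C = 279.82 K.
For a reversible engine, η = 1 − T_C/T_H = 1 − 279.82/299.82 = 0.06671.

η ≈ 0.06671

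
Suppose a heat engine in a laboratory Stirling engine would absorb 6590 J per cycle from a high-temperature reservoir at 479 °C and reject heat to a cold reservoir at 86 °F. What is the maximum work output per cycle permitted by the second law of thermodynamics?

W_max ≈ 3934 J

T_H = 479 °C → 479 + 273.15 = 752.15 K.
T_C = 86 °F → (86 − 32) × 5/9 = 30.00 °C = 303.15 K.
By the Carnot theorem, η_max = 1 − T_C/T_H = 1 − 303.15/752.15 = 0.5970.
W_max = η_max · Q_H = 0.5970 × 6590 = 3934 J.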